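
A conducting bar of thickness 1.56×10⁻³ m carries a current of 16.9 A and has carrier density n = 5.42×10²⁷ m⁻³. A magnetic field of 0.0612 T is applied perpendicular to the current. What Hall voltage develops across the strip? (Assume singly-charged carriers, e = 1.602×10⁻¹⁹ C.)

V_H = IB/(n e t).
V_H = (16.9)(0.0612)/((5.42×10²⁷)(1.602×10⁻¹⁹)(1.56×10⁻³)) ≈ 7.64×10⁻⁷ V.

V_H ≈ 7.64×10⁻⁷ V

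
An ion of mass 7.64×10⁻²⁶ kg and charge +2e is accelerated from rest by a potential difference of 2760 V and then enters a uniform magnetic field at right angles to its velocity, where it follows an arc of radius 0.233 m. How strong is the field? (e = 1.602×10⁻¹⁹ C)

B ≈ 0.156 T

v = √(2|q|V/m) = √(2·3.204×10⁻¹⁹·2760/7.64×10⁻²⁶) ≈ 1.521×10⁵ m/s.
B = mv/(|q|r) = (7.64×10⁻²⁶)(1.521×10⁵)/((3.204×10⁻¹⁹)(0.233)) ≈ 0.156 T.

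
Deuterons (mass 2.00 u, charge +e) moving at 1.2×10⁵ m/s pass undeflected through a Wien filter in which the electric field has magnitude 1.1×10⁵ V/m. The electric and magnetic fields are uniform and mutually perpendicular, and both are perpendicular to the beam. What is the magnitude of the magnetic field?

Balance of forces in the selector: qE = qvB ⇒ B = E/v.
B = 1.1×10⁵/1.2×10⁵ = 0.92 T.

B = 0.92 T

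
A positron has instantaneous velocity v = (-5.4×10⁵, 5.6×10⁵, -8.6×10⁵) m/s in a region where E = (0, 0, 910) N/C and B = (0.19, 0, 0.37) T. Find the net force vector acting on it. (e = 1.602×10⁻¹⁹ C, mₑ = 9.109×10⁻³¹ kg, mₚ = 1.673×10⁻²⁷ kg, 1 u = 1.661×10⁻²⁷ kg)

v×B = (2.07×10⁵, 3.64×10⁴, -1.06×10⁵) N/C.
E + v×B = (2.07×10⁵, 3.64×10⁴, -1.05×10⁵) N/C.
F = q(E + v×B) = (1.602×10⁻¹⁹ C)·(2.07×10⁵, 3.64×10⁴, -1.05×10⁵) = (3.32×10⁻¹⁴, 5.83×10⁻¹⁵, -1.69×10⁻¹⁴) N.

F ≈ (3.32×10⁻¹⁴, 5.83×10⁻¹⁵, -1.69×10⁻¹⁴) N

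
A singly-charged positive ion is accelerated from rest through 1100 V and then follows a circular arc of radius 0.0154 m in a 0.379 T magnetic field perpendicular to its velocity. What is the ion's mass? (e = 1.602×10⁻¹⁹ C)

Combine |q|V = ½mv² and r = mv/(|q|B): eliminate v to get m = qB²r²/(2V).
m = (1.602×10⁻¹⁹)(0.379)²(0.0154)²/(2·1100) ≈ 2.48×10⁻²⁷ kg.

m ≈ 2.48×10⁻²⁷ kg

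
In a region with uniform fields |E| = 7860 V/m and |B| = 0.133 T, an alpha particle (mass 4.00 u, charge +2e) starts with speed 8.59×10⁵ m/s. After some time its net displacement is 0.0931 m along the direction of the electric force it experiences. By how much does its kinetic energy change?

ΔKE ≈ 2.34×10⁻¹⁶ J

The magnetic force is always ⟂ v and does no work; only the electric force changes KE.
ΔKE = F_E · d = |q|E d = (3.204×10⁻¹⁹)(7860)(0.0931) ≈ 2.34×10⁻¹⁶ J.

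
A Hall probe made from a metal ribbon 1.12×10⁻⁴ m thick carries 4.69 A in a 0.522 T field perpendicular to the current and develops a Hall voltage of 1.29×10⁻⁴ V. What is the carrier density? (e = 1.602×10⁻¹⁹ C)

n ≈ 1.06×10²⁷ m⁻³

From V_H = IB/(n e t), n = IB/(V_H e t).
n = (4.69)(0.522)/((1.29×10⁻⁴)(1.602×10⁻¹⁹)(1.12×10⁻⁴)) ≈ 1.06×10²⁷ m⁻³.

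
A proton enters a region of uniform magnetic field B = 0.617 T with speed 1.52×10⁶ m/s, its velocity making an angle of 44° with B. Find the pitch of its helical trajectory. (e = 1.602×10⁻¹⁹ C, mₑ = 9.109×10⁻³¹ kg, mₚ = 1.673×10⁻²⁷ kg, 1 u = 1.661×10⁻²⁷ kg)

v∥ = v cosθ = 1.52×10⁶·cos44° ≈ 1.093×10⁶ m/s.
T = 2πm/(|q|B) = 2π(1.673×10⁻²⁷)/((1.602×10⁻¹⁹)(0.617)) ≈ 1.063×10⁻⁷ s.
pitch = v∥ T = (1.093×10⁶)(1.063×10⁻⁷) ≈ 0.116 m.

p ≈ 0.116 m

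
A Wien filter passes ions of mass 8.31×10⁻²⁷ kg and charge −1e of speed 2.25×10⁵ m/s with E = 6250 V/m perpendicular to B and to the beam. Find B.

B = 0.0278 T

Balance of forces in the selector: qE = qvB ⇒ B = E/v.
B = 6250/2.25×10⁵ = 0.0278 T.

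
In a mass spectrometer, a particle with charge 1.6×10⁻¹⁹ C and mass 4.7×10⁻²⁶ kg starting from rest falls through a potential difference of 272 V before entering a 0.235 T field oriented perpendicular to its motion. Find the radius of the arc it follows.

r ≈ 0.0538 m

Acceleration: |q|V = ½mv² ⇒ v = √(2|q|V/m) = √(2·1.6×10⁻¹⁹·272/4.7×10⁻²⁶) ≈ 4.303×10⁴ m/s.
In the field: r = mv/(|q|B) = (4.7×10⁻²⁶)(4.303×10⁴)/((1.6×10⁻¹⁹)(0.235)) ≈ 0.0538 m.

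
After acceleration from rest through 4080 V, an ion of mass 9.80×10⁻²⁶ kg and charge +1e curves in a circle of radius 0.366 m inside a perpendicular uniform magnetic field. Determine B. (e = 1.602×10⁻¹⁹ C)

B ≈ 0.193 T

v = √(2|q|V/m) = √(2·1.602×10⁻¹⁹·4080/9.80×10⁻²⁶) ≈ 1.155×10⁵ m/s.
B = mv/(|q|r) = (9.80×10⁻²⁶)(1.155×10⁵)/((1.602×10⁻¹⁹)(0.366)) ≈ 0.193 T.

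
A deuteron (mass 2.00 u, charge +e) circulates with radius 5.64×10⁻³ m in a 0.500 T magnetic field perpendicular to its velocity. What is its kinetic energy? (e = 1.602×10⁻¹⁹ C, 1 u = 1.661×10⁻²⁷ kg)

v = |q|Br/m, then KE = ½mv² = (qBr)²/(2m).
v = (1.602×10⁻¹⁹)(0.500)(5.64×10⁻³)/3.322×10⁻²⁷ ≈ 1.360×10⁵ m/s.
KE = ½(3.322×10⁻²⁷)(1.360×10⁵)² ≈ 3.07×10⁻¹⁷ J = 192 eV.

KE ≈ 192 eV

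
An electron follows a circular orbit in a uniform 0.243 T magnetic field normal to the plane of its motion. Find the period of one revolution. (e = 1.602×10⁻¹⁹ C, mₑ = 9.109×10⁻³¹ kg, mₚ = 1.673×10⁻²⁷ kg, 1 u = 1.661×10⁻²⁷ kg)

T ≈ 1.47×10⁻¹⁰ s

The cyclotron period depends only on m, q, B: T = 2πm/(|q|B).
T = 2π(9.109×10⁻³¹)/((1.602×10⁻¹⁹)(0.243)) ≈ 1.47×10⁻¹⁰ s.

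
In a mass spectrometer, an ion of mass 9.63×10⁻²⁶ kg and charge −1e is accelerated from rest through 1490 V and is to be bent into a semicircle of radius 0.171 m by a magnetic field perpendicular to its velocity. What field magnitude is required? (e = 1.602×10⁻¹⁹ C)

B ≈ 0.248 T

v = √(2|q|V/m) = √(2·1.602×10⁻¹⁹·1490/9.63×10⁻²⁶) ≈ 7.041×10⁴ m/s.
B = mv/(|q|r) = (9.63×10⁻²⁶)(7.041×10⁴)/((1.602×10⁻¹⁹)(0.171)) ≈ 0.248 T.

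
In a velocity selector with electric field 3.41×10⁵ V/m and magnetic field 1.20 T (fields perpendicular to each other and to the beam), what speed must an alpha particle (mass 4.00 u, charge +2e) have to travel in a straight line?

v = 2.84×10⁵ m/s

Zero net Lorentz force requires |qE| = |q v×B|, i.e. E = vB.
v = E/B = 3.41×10⁵/1.20 = 2.84×10⁵ m/s.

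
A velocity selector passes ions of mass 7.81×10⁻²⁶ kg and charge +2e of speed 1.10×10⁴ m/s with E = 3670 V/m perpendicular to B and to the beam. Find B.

B = 0.334 T

Balance of forces in the selector: qE = qvB ⇒ B = E/v.
B = 3670/1.10×10⁴ = 0.334 T.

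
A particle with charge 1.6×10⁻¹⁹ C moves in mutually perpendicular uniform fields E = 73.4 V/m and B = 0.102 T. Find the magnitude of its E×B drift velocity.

In crossed fields the guiding centre drifts at v_d = |E×B|/B² = E/B, independent of charge and mass.
v_d = 73.4/0.102 = 720 m/s.

v_d ≈ 720 m/s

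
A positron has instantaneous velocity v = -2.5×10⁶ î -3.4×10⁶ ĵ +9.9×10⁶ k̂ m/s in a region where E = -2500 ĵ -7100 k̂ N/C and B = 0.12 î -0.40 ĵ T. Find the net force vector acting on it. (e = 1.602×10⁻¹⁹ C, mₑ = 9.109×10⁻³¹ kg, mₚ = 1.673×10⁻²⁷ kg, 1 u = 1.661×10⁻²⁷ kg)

v×B = (3.96×10⁶, 1.19×10⁶, 1.41×10⁶) N/C.
E + v×B = (3.96×10⁶, 1.19×10⁶, 1.40×10⁶) N/C.
F = q(E + v×B) = (1.602×10⁻¹⁹ C)·(3.96×10⁶, 1.19×10⁶, 1.40×10⁶) = (6.34×10⁻¹³, 1.90×10⁻¹³, 2.24×10⁻¹³) N.

F ≈ (6.34×10⁻¹³, 1.90×10⁻¹³, 2.24×10⁻¹³) N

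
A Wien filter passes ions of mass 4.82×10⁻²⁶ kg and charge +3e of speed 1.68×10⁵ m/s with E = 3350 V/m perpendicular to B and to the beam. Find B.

B = 0.0199 T

Balance of forces in the selector: qE = qvB ⇒ B = E/v.
B = 3350/1.68×10⁵ = 0.0199 T.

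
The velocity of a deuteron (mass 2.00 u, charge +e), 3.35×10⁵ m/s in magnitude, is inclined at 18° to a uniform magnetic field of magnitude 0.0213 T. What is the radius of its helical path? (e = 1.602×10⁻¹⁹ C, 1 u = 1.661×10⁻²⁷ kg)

r ≈ 0.101 m

v⊥ = v sinθ = 3.35×10⁵·sin18° ≈ 1.035×10⁵ m/s.
r = m v⊥/(|q|B) = (3.322×10⁻²⁷)(1.035×10⁵)/((1.602×10⁻¹⁹)(0.0213)) ≈ 0.101 m.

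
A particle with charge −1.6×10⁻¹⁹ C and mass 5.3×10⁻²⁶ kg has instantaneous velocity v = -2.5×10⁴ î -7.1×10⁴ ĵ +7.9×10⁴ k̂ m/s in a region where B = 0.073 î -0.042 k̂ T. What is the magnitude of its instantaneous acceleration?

|a| ≈ 2.30×10¹⁰ m/s²

v×B = (2980, 4720, 5180) N/C.
F = q v×B = (−1.6×10⁻¹⁹ C)·(2980, 4720, 5180) = (-4.77×10⁻¹⁶, -7.55×10⁻¹⁶, -8.29×10⁻¹⁶) N.
|a| = |F|/m = 1.219×10⁻¹⁵/5.3×10⁻²⁶ ≈ 2.30×10¹⁰ m/s².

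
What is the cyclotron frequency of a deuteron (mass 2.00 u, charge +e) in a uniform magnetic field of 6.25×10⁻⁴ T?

f = |q|B/(2πm).
f = (1.602×10⁻¹⁹)(6.25×10⁻⁴)/(2π·3.322×10⁻²⁷) ≈ 4800 Hz.

f ≈ 4800 Hz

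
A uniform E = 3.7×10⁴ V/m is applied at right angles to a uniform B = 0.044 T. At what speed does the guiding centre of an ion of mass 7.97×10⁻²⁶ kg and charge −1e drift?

v_d ≈ 8.4×10⁵ m/s

The E×B drift speed is v_d = E/B.
v_d = 3.7×10⁴/0.044 = 8.4×10⁵ m/s.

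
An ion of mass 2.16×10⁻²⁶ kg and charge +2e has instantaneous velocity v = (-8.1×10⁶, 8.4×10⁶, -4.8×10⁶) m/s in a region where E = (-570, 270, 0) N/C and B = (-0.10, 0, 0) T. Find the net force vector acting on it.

v×B = (0, 4.80×10⁵, 8.40×10⁵) N/C.
E + v×B = (-570, 4.80×10⁵, 8.40×10⁵) N/C.
F = q(E + v×B) = (3.204×10⁻¹⁹ C)·(-570, 4.80×10⁵, 8.40×10⁵) = (-1.83×10⁻¹⁶, 1.54×10⁻¹³, 2.69×10⁻¹³) N.

F ≈ (-1.83×10⁻¹⁶, 1.54×10⁻¹³, 2.69×10⁻¹³) N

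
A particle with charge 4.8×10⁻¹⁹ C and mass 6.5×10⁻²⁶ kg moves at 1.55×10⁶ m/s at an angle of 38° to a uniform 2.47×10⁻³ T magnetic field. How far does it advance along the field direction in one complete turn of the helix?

p ≈ 421 m

v∥ = v cosθ = 1.55×10⁶·cos38° ≈ 1.221×10⁶ m/s.
T = 2πm/(|q|B) = 2π(6.5×10⁻²⁶)/((4.8×10⁻¹⁹)(2.47×10⁻³)) ≈ 3.445×10⁻⁴ s.
pitch = v∥ T = (1.221×10⁶)(3.445×10⁻⁴) ≈ 421 m.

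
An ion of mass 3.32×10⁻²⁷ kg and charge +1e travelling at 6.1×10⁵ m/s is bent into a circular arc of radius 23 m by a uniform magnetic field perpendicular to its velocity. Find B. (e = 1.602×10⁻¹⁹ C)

B ≈ 5.5×10⁻⁴ T

From |q|vB = mv²/r, B = mv/(|q|r).
B = (3.32×10⁻²⁷)(6.1×10⁵)/((1.602×10⁻¹⁹)(23)) ≈ 5.5×10⁻⁴ T.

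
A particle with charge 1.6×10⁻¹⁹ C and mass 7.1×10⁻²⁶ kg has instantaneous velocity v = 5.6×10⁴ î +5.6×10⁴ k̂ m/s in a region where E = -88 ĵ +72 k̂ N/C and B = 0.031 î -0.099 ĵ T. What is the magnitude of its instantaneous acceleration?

v×B = (5540, 1740, -5540) N/C.
E + v×B = (5540, 1650, -5470) N/C.
F = q(E + v×B) = (1.6×10⁻¹⁹ C)·(5540, 1650, -5470) = (8.87×10⁻¹⁶, 2.64×10⁻¹⁶, -8.76×10⁻¹⁶) N.
|a| = |F|/m = 1.274×10⁻¹⁵/7.1×10⁻²⁶ ≈ 1.79×10¹⁰ m/s².

|a| ≈ 1.79×10¹⁰ m/s²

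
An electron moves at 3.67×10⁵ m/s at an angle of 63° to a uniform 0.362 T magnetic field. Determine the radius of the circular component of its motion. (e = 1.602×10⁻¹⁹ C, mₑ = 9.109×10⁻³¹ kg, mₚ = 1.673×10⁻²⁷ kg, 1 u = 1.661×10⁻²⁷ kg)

v⊥ = v sinθ = 3.67×10⁵·sin63° ≈ 3.270×10⁵ m/s.
r = m v⊥/(|q|B) = (9.109×10⁻³¹)(3.270×10⁵)/((1.602×10⁻¹⁹)(0.362)) ≈ 5.14×10⁻⁶ m.

r ≈ 5.14×10⁻⁶ m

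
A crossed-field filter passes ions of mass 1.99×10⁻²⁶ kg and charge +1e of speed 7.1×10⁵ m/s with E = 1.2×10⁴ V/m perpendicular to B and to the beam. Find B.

Balance of forces in the selector: qE = qvB ⇒ B = E/v.
B = 1.2×10⁴/7.1×10⁵ = 0.017 T.

B = 0.017 T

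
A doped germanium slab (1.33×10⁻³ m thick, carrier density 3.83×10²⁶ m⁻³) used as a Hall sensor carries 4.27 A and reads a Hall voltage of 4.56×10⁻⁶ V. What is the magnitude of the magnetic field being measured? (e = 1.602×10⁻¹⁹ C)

From V_H = IB/(n e t), B = V_H n e t / I.
B = (4.56×10⁻⁶)(3.83×10²⁶)(1.602×10⁻¹⁹)(1.33×10⁻³)/4.27 ≈ 0.0871 T.

B ≈ 0.0871 T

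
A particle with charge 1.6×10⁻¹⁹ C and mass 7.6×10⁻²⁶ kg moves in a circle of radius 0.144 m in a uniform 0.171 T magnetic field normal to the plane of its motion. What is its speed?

From |q|vB = mv²/r, v = |q|Br/m.
v = (1.6×10⁻¹⁹)(0.171)(0.144)/7.6×10⁻²⁶ ≈ 5.18×10⁴ m/s.

v ≈ 5.18×10⁴ m/s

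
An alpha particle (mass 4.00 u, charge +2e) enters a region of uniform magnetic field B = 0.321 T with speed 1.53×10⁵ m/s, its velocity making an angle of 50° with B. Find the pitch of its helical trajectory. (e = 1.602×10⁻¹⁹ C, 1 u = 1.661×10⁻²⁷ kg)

v∥ = v cosθ = 1.53×10⁵·cos50° ≈ 9.835×10⁴ m/s.
T = 2πm/(|q|B) = 2π(6.644×10⁻²⁷)/((3.204×10⁻¹⁹)(0.321)) ≈ 4.059×10⁻⁷ s.
pitch = v∥ T = (9.835×10⁴)(4.059×10⁻⁷) ≈ 0.0399 m.

p ≈ 0.0399 m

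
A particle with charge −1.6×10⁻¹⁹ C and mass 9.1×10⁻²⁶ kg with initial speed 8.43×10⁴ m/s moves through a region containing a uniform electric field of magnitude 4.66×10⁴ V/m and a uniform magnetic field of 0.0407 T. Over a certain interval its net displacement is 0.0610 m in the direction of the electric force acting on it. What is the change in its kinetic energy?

ΔKE ≈ 4.55×10⁻¹⁶ J

The magnetic force is always ⟂ v and does no work; only the electric force changes KE.
ΔKE = F_E · d = |q|E d = (1.6×10⁻¹⁹)(4.66×10⁴)(0.0610) ≈ 4.55×10⁻¹⁶ J.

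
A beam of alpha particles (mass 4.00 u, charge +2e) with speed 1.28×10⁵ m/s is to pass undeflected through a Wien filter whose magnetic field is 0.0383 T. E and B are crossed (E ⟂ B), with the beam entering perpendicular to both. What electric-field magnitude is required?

For straight-line motion qE = qvB, so E = vB.
E = 1.28×10⁵ × 0.0383 = 4900 V/m.

E = 4900 V/m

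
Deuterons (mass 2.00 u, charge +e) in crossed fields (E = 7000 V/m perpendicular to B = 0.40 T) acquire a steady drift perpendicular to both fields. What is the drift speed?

The steady drift has the magnetic force balancing the electric force, so v_d = E/B.
v_d = 7000/0.40 = 1.8×10⁴ m/s.

v_d ≈ 1.8×10⁴ m/s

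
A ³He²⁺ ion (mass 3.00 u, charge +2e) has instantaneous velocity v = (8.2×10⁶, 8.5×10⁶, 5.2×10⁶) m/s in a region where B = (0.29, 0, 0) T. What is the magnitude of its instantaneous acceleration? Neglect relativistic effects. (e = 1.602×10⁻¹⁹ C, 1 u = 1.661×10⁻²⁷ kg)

|a| ≈ 1.86×10¹⁴ m/s²

v×B = (0, 1.51×10⁶, -2.46×10⁶) N/C.
F = q v×B = (3.204×10⁻¹⁹ C)·(0, 1.51×10⁶, -2.46×10⁶) = (0, 4.83×10⁻¹³, -7.90×10⁻¹³) N.
|a| = |F|/m = 9.259×10⁻¹³/4.983×10⁻²⁷ ≈ 1.86×10¹⁴ m/s².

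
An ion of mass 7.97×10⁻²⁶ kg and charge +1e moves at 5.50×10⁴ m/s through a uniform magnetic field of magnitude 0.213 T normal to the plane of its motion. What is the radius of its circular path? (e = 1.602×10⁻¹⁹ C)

r ≈ 0.128 m

The magnetic force provides the centripetal force: |q|vB = mv²/r.
r = mv/(|q|B) = (7.97×10⁻²⁶)(5.50×10⁴)/((1.602×10⁻¹⁹)(0.213)) ≈ 0.128 m.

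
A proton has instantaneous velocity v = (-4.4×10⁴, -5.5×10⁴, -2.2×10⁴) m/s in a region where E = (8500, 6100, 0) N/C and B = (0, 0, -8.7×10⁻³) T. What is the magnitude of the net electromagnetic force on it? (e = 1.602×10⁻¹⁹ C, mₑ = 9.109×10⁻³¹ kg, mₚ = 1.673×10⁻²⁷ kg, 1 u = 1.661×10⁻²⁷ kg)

v×B = (478, -383, 0) N/C.
E + v×B = (8980, 5720, 0) N/C.
F = q(E + v×B) = (1.602×10⁻¹⁹ C)·(8980, 5720, 0) = (1.44×10⁻¹⁵, 9.16×10⁻¹⁶, 0) N.
|F| = 1.71×10⁻¹⁵ N.

|F| ≈ 1.71×10⁻¹⁵ N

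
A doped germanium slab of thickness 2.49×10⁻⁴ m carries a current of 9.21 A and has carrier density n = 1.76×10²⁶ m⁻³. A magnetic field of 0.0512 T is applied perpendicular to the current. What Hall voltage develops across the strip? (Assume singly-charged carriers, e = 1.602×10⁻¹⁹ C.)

V_H ≈ 6.72×10⁻⁵ V

V_H = IB/(n e t).
V_H = (9.21)(0.0512)/((1.76×10²⁶)(1.602×10⁻¹⁹)(2.49×10⁻⁴)) ≈ 6.72×10⁻⁵ V.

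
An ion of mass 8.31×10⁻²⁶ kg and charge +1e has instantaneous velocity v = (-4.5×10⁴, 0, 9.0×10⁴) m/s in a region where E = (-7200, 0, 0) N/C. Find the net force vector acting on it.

Only an electric field acts, so F = qE = (1.602×10⁻¹⁹ C)·(-7200, 0, 0) = (-1.15×10⁻¹⁵, 0, 0) N.

F ≈ (-1.15×10⁻¹⁵, 0, 0) N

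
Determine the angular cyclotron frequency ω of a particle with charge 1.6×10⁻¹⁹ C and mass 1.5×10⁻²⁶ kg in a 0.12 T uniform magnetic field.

ω = |q|B/m.
ω = (1.6×10⁻¹⁹)(0.12)/1.5×10⁻²⁶ ≈ 1.3×10⁶ rad/s.

ω ≈ 1.3×10⁶ rad/s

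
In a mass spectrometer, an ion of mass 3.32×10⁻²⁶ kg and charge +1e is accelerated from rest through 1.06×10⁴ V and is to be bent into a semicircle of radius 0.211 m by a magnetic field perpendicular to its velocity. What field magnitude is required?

B ≈ 0.314 T

v = √(2|q|V/m) = √(2·1.602×10⁻¹⁹·1.06×10⁴/3.32×10⁻²⁶) ≈ 3.198×10⁵ m/s.
B = mv/(|q|r) = (3.32×10⁻²⁶)(3.198×10⁵)/((1.602×10⁻¹⁹)(0.211)) ≈ 0.314 T.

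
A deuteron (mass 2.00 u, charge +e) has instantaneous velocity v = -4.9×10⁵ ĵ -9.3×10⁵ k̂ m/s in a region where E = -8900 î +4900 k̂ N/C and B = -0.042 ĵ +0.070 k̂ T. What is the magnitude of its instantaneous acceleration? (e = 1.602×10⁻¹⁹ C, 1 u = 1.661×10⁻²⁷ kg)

|a| ≈ 3.97×10¹² m/s²

v×B = (-7.34×10⁴, 0, 0) N/C.
E + v×B = (-8.23×10⁴, 0, 4900) N/C.
F = q(E + v×B) = (1.602×10⁻¹⁹ C)·(-8.23×10⁴, 0, 4900) = (-1.32×10⁻¹⁴, 0, 7.85×10⁻¹⁶) N.
|a| = |F|/m = 1.320×10⁻¹⁴/3.322×10⁻²⁷ ≈ 3.97×10¹² m/s².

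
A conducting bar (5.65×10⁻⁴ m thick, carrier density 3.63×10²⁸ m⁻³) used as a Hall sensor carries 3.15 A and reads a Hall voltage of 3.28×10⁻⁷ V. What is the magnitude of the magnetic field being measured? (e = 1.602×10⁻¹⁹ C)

From V_H = IB/(n e t), B = V_H n e t / I.
B = (3.28×10⁻⁷)(3.63×10²⁸)(1.602×10⁻¹⁹)(5.65×10⁻⁴)/3.15 ≈ 0.342 T.

B ≈ 0.342 T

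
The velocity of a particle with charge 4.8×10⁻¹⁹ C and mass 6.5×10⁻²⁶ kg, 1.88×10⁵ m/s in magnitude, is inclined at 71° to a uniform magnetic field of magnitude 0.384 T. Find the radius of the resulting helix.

r ≈ 0.0627 m

v⊥ = v sinθ = 1.88×10⁵·sin71° ≈ 1.778×10⁵ m/s.
r = m v⊥/(|q|B) = (6.5×10⁻²⁶)(1.778×10⁵)/((4.8×10⁻¹⁹)(0.384)) ≈ 0.0627 m.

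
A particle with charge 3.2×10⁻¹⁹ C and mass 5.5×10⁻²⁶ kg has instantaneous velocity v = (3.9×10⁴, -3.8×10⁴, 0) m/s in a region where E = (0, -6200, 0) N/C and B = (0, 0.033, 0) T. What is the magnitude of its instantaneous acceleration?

|a| ≈ 3.68×10¹⁰ m/s²

v×B = (0, 0, 1290) N/C.
E + v×B = (0, -6200, 1290) N/C.
F = q(E + v×B) = (3.2×10⁻¹⁹ C)·(0, -6200, 1290) = (0, -1.98×10⁻¹⁵, 4.12×10⁻¹⁶) N.
|a| = |F|/m = 2.026×10⁻¹⁵/5.5×10⁻²⁶ ≈ 3.68×10¹⁰ m/s².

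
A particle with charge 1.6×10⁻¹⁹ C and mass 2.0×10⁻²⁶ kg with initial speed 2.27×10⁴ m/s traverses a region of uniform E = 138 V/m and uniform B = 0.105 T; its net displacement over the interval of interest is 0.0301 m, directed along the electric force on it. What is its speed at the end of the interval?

v_f ≈ 2.41×10⁴ m/s

B does no work; ΔKE = |q|E d.
½mv_f² = ½mv₀² + |q|Ed = ½(2.0×10⁻²⁶)(2.27×10⁴)² + (1.6×10⁻¹⁹)(138)(0.0301) ≈ 5.153×10⁻¹⁸ J + 6.646×10⁻¹⁹ J ≈ 5.818×10⁻¹⁸ J.
v_f = √(2·5.818×10⁻¹⁸/2.0×10⁻²⁶) ≈ 2.41×10⁴ m/s.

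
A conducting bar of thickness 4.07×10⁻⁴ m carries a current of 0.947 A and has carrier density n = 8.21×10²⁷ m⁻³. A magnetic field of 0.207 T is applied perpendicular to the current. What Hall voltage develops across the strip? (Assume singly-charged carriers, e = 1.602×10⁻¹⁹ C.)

V_H = IB/(n e t).
V_H = (0.947)(0.207)/((8.21×10²⁷)(1.602×10⁻¹⁹)(4.07×10⁻⁴)) ≈ 3.66×10⁻⁷ V.

V_H ≈ 3.66×10⁻⁷ V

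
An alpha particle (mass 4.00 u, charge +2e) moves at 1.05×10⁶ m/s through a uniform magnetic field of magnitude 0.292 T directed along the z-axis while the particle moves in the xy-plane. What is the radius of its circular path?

r ≈ 0.0746 m

The magnetic force provides the centripetal force: |q|vB = mv²/r.
r = mv/(|q|B) = (6.644×10⁻²⁷)(1.05×10⁶)/((3.204×10⁻¹⁹)(0.292)) ≈ 0.0746 m.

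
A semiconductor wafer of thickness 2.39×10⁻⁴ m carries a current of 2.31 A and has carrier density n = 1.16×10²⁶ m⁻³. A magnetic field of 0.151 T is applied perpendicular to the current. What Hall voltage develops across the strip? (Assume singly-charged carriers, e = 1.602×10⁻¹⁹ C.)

V_H = IB/(n e t).
V_H = (2.31)(0.151)/((1.16×10²⁶)(1.602×10⁻¹⁹)(2.39×10⁻⁴)) ≈ 7.85×10⁻⁵ V.

V_H ≈ 7.85×10⁻⁵ V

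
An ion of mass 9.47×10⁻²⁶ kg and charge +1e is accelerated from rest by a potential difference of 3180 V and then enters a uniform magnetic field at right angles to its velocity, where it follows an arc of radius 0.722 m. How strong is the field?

v = √(2|q|V/m) = √(2·1.602×10⁻¹⁹·3180/9.47×10⁻²⁶) ≈ 1.037×10⁵ m/s.
B = mv/(|q|r) = (9.47×10⁻²⁶)(1.037×10⁵)/((1.602×10⁻¹⁹)(0.722)) ≈ 0.0849 T.

B ≈ 0.0849 T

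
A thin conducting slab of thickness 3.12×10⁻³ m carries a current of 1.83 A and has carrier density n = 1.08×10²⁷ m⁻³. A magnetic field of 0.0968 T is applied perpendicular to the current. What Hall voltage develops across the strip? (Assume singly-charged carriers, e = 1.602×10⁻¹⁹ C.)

V_H ≈ 3.28×10⁻⁷ V

V_H = IB/(n e t).
V_H = (1.83)(0.0968)/((1.08×10²⁷)(1.602×10⁻¹⁹)(3.12×10⁻³)) ≈ 3.28×10⁻⁷ V.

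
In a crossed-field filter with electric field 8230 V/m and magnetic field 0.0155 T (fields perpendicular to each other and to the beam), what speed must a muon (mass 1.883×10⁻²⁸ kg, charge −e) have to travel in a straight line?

Straight-line motion ⇒ electric and magnetic forces cancel, so E = vB.
v = E/B = 8230/0.0155 = 5.31×10⁵ m/s.
The result is independent of the particle's charge and mass.

v = 5.31×10⁵ m/s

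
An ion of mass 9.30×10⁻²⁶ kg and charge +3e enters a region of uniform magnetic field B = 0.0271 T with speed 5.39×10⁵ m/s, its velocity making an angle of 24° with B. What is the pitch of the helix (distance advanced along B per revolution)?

v∥ = v cosθ = 5.39×10⁵·cos24° ≈ 4.924×10⁵ m/s.
T = 2πm/(|q|B) = 2π(9.30×10⁻²⁶)/((4.806×10⁻¹⁹)(0.0271)) ≈ 4.487×10⁻⁵ s.
pitch = v∥ T = (4.924×10⁵)(4.487×10⁻⁵) ≈ 22.1 m.

p ≈ 22.1 m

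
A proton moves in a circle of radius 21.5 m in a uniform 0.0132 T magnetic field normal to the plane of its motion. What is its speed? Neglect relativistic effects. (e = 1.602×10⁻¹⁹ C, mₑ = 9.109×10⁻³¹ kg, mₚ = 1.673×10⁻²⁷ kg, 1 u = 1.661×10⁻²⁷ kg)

v ≈ 2.72×10⁷ m/s

From |q|vB = mv²/r, v = |q|Br/m.
v = (1.602×10⁻¹⁹)(0.0132)(21.5)/1.673×10⁻²⁷ ≈ 2.72×10⁷ m/s.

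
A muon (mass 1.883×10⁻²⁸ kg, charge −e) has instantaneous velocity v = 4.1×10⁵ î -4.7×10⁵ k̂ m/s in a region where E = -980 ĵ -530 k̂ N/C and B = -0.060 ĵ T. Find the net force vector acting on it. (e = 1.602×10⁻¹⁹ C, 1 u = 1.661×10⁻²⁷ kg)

v×B = (-2.82×10⁴, 0, -2.46×10⁴) N/C.
E + v×B = (-2.82×10⁴, -980, -2.51×10⁴) N/C.
F = q(E + v×B) = (−1.602×10⁻¹⁹ C)·(-2.82×10⁴, -980, -2.51×10⁴) = (4.52×10⁻¹⁵, 1.57×10⁻¹⁶, 4.03×10⁻¹⁵) N.

F ≈ (4.52×10⁻¹⁵, 1.57×10⁻¹⁶, 4.03×10⁻¹⁵) N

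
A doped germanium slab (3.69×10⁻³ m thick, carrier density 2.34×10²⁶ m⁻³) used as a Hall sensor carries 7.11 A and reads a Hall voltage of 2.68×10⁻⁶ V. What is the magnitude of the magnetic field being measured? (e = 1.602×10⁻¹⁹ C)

From V_H = IB/(n e t), B = V_H n e t / I.
B = (2.68×10⁻⁶)(2.34×10²⁶)(1.602×10⁻¹⁹)(3.69×10⁻³)/7.11 ≈ 0.0521 T.

B ≈ 0.0521 T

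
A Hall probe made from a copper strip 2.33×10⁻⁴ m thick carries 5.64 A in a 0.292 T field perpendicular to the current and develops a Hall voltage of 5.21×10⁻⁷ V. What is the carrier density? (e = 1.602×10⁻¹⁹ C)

From V_H = IB/(n e t), n = IB/(V_H e t).
n = (5.64)(0.292)/((5.21×10⁻⁷)(1.602×10⁻¹⁹)(2.33×10⁻⁴)) ≈ 8.47×10²⁸ m⁻³.

n ≈ 8.47×10²⁸ m⁻³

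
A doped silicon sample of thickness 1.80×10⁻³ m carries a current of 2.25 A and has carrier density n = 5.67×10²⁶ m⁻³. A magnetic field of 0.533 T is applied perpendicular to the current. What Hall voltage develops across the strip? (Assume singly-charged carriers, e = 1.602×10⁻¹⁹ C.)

V_H ≈ 7.33×10⁻⁶ V

V_H = IB/(n e t).
V_H = (2.25)(0.533)/((5.67×10²⁶)(1.602×10⁻¹⁹)(1.80×10⁻³)) ≈ 7.33×10⁻⁶ V.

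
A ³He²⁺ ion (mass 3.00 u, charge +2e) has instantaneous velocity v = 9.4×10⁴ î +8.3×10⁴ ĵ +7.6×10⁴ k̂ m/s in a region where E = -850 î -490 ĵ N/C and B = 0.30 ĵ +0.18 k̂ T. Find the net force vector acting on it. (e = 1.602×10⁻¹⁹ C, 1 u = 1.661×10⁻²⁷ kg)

v×B = (-7860, -1.69×10⁴, 2.82×10⁴) N/C.
E + v×B = (-8710, -1.74×10⁴, 2.82×10⁴) N/C.
F = q(E + v×B) = (3.204×10⁻¹⁹ C)·(-8710, -1.74×10⁴, 2.82×10⁴) = (-2.79×10⁻¹⁵, -5.58×10⁻¹⁵, 9.04×10⁻¹⁵) N.

F ≈ (-2.79×10⁻¹⁵, -5.58×10⁻¹⁵, 9.04×10⁻¹⁵) N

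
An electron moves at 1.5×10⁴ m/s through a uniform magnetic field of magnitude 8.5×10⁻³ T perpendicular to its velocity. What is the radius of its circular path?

r ≈ 1.0×10⁻⁵ m

The magnetic force provides the centripetal force: |q|vB = mv²/r.
r = mv/(|q|B) = (9.109×10⁻³¹)(1.5×10⁴)/((1.602×10⁻¹⁹)(8.5×10⁻³)) ≈ 1.0×10⁻⁵ m.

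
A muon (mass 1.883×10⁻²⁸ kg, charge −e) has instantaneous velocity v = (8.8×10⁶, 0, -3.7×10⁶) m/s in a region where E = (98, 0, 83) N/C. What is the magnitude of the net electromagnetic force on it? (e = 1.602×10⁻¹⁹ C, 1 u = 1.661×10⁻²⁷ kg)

|F| ≈ 2.06×10⁻¹⁷ N

Only an electric field acts, so F = qE = (−1.602×10⁻¹⁹ C)·(98.0, 0, 83.0) = (-1.57×10⁻¹⁷, 0, -1.33×10⁻¹⁷) N.
|F| = 2.06×10⁻¹⁷ N.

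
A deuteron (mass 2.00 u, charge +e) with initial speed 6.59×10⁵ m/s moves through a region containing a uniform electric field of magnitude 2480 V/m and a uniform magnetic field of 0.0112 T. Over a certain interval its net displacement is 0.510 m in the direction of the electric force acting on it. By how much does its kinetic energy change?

The magnetic force is always ⟂ v and does no work; only the electric force changes KE.
ΔKE = F_E · d = |q|E d = (1.602×10⁻¹⁹)(2480)(0.510) ≈ 2.03×10⁻¹⁶ J.

ΔKE ≈ 2.03×10⁻¹⁶ J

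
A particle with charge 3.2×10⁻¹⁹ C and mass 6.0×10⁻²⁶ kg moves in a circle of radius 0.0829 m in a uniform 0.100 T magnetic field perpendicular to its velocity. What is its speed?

From |q|vB = mv²/r, v = |q|Br/m.
v = (3.2×10⁻¹⁹)(0.100)(0.0829)/6.0×10⁻²⁶ ≈ 4.42×10⁴ m/s.

v ≈ 4.42×10⁴ m/s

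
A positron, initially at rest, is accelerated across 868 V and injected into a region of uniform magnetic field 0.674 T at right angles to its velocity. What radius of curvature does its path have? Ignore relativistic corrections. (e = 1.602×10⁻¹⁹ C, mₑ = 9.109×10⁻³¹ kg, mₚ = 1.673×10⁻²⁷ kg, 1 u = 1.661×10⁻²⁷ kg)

Acceleration: |q|V = ½mv² ⇒ v = √(2|q|V/m) = √(2·1.602×10⁻¹⁹·868/9.109×10⁻³¹) ≈ 1.747×10⁷ m/s.
In the field: r = mv/(|q|B) = (9.109×10⁻³¹)(1.747×10⁷)/((1.602×10⁻¹⁹)(0.674)) ≈ 1.47×10⁻⁴ m.

r ≈ 1.47×10⁻⁴ m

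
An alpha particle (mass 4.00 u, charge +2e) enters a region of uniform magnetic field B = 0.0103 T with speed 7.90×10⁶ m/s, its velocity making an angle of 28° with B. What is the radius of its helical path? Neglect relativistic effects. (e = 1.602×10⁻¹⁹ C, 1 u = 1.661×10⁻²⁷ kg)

v⊥ = v sinθ = 7.90×10⁶·sin28° ≈ 3.709×10⁶ m/s.
r = m v⊥/(|q|B) = (6.644×10⁻²⁷)(3.709×10⁶)/((3.204×10⁻¹⁹)(0.0103)) ≈ 7.47 m.

r ≈ 7.47 m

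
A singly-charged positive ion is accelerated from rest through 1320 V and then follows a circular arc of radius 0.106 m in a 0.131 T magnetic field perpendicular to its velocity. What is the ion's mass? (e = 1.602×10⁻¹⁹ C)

m ≈ 1.17×10⁻²⁶ kg

Combine |q|V = ½mv² and r = mv/(|q|B): eliminate v to get m = qB²r²/(2V).
m = (1.602×10⁻¹⁹)(0.131)²(0.106)²/(2·1320) ≈ 1.17×10⁻²⁶ kg.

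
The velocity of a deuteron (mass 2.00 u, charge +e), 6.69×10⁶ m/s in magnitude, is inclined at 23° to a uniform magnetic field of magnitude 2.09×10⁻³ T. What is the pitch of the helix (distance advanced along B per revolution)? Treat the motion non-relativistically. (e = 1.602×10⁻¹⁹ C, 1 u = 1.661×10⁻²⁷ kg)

v∥ = v cosθ = 6.69×10⁶·cos23° ≈ 6.158×10⁶ m/s.
T = 2πm/(|q|B) = 2π(3.322×10⁻²⁷)/((1.602×10⁻¹⁹)(2.09×10⁻³)) ≈ 6.234×10⁻⁵ s.
pitch = v∥ T = (6.158×10⁶)(6.234×10⁻⁵) ≈ 384 m.

p ≈ 384 m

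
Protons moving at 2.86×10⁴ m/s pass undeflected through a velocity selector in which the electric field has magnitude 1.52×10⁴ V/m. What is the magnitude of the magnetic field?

Balance of forces in the selector: qE = qvB ⇒ B = E/v.
B = 1.52×10⁴/2.86×10⁴ = 0.531 T.

B = 0.531 T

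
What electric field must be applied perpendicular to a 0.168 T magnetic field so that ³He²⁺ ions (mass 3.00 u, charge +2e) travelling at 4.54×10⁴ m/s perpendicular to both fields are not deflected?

E = 7630 V/m

For straight-line motion qE = qvB, so E = vB.
E = 4.54×10⁴ × 0.168 = 7630 V/m.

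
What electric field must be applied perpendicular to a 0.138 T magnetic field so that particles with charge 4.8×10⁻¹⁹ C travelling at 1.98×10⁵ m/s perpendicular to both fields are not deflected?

E = 2.73×10⁴ V/m

For straight-line motion qE = qvB, so E = vB.
E = 1.98×10⁵ × 0.138 = 2.73×10⁴ V/m.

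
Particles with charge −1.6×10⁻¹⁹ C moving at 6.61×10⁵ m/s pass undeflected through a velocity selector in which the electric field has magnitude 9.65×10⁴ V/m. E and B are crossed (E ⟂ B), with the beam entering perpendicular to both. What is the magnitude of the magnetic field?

Balance of forces in the selector: qE = qvB ⇒ B = E/v.
B = 9.65×10⁴/6.61×10⁵ = 0.146 T.

B = 0.146 T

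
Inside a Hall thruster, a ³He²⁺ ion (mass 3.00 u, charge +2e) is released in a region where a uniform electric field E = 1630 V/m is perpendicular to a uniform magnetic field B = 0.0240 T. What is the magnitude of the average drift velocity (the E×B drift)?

v_d ≈ 6.79×10⁴ m/s

In crossed fields the guiding centre drifts at v_d = |E×B|/B² = E/B, independent of charge and mass.
v_d = 1630/0.0240 = 6.79×10⁴ m/s.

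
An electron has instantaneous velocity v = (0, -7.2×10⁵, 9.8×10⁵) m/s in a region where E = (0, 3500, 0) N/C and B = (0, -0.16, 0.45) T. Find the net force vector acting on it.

v×B = (-1.67×10⁵, 0, 0) N/C.
E + v×B = (-1.67×10⁵, 3500, 0) N/C.
F = q(E + v×B) = (−1.602×10⁻¹⁹ C)·(-1.67×10⁵, 3500, 0) = (2.68×10⁻¹⁴, -5.61×10⁻¹⁶, 0) N.

F ≈ (2.68×10⁻¹⁴, -5.61×10⁻¹⁶, 0) N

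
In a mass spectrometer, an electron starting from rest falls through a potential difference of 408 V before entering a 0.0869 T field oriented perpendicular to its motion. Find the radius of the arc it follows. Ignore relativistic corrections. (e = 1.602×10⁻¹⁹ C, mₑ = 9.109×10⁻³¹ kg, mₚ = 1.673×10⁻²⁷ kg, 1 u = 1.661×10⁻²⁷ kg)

Acceleration: |q|V = ½mv² ⇒ v = √(2|q|V/m) = √(2·1.602×10⁻¹⁹·408/9.109×10⁻³¹) ≈ 1.198×10⁷ m/s.
In the field: r = mv/(|q|B) = (9.109×10⁻³¹)(1.198×10⁷)/((1.602×10⁻¹⁹)(0.0869)) ≈ 7.84×10⁻⁴ m.

r ≈ 7.84×10⁻⁴ m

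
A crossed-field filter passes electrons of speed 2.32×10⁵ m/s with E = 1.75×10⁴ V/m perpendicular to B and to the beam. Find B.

Balance of forces in the selector: qE = qvB ⇒ B = E/v.
B = 1.75×10⁴/2.32×10⁵ = 0.0754 T.

B = 0.0754 T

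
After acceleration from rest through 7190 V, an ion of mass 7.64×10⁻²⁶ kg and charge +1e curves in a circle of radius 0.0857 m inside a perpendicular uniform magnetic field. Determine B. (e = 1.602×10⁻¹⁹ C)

B ≈ 0.966 T

v = √(2|q|V/m) = √(2·1.602×10⁻¹⁹·7190/7.64×10⁻²⁶) ≈ 1.736×10⁵ m/s.
B = mv/(|q|r) = (7.64×10⁻²⁶)(1.736×10⁵)/((1.602×10⁻¹⁹)(0.0857)) ≈ 0.966 T.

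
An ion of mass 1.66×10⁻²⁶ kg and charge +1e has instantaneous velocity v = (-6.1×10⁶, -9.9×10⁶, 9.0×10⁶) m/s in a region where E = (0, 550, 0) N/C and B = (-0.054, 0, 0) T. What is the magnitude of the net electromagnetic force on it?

|F| ≈ 1.16×10⁻¹³ N

v×B = (0, -4.86×10⁵, -5.35×10⁵) N/C.
E + v×B = (0, -4.85×10⁵, -5.35×10⁵) N/C.
F = q(E + v×B) = (1.602×10⁻¹⁹ C)·(0, -4.85×10⁵, -5.35×10⁵) = (0, -7.78×10⁻¹⁴, -8.56×10⁻¹⁴) N.
|F| = 1.16×10⁻¹³ N.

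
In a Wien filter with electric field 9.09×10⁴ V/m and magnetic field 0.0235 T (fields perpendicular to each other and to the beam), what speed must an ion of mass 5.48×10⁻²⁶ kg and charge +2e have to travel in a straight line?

v = 3.87×10⁶ m/s

Zero net Lorentz force requires |qE| = |q v×B|, i.e. E = vB.
v = E/B = 9.09×10⁴/0.0235 = 3.87×10⁶ m/s.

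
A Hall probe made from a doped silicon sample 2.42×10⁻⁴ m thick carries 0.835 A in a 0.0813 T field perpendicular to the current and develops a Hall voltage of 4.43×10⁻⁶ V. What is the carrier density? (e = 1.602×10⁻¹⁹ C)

From V_H = IB/(n e t), n = IB/(V_H e t).
n = (0.835)(0.0813)/((4.43×10⁻⁶)(1.602×10⁻¹⁹)(2.42×10⁻⁴)) ≈ 3.95×10²⁶ m⁻³.

n ≈ 3.95×10²⁶ m⁻³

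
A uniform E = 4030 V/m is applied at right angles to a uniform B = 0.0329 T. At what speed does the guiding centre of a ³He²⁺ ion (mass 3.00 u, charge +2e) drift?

v_d ≈ 1.22×10⁵ m/s

In crossed fields the guiding centre drifts at v_d = |E×B|/B² = E/B, independent of charge and mass.
v_d = 4030/0.0329 = 1.22×10⁵ m/s.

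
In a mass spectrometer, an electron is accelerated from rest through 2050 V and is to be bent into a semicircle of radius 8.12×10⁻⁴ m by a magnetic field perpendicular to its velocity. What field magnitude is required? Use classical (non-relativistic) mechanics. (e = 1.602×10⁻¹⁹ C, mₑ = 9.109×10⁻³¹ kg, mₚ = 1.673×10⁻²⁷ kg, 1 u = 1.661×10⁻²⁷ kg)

B ≈ 0.188 T

v = √(2|q|V/m) = √(2·1.602×10⁻¹⁹·2050/9.109×10⁻³¹) ≈ 2.685×10⁷ m/s.
B = mv/(|q|r) = (9.109×10⁻³¹)(2.685×10⁷)/((1.602×10⁻¹⁹)(8.12×10⁻⁴)) ≈ 0.188 T.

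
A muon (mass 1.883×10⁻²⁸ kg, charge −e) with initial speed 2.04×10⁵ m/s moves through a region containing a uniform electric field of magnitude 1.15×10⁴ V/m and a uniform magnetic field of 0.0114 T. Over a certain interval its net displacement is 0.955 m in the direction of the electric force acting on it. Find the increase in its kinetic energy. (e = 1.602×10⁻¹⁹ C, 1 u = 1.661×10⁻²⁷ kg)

The magnetic force is always ⟂ v and does no work; only the electric force changes KE.
ΔKE = F_E · d = |q|E d = (1.602×10⁻¹⁹)(1.15×10⁴)(0.955) ≈ 1.76×10⁻¹⁵ J.

ΔKE ≈ 1.76×10⁻¹⁵ J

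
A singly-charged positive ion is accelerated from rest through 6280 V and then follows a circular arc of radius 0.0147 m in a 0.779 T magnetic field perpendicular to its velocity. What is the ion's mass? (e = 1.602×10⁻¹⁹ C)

Combine |q|V = ½mv² and r = mv/(|q|B): eliminate v to get m = qB²r²/(2V).
m = (1.602×10⁻¹⁹)(0.779)²(0.0147)²/(2·6280) ≈ 1.67×10⁻²⁷ kg.

m ≈ 1.67×10⁻²⁷ kg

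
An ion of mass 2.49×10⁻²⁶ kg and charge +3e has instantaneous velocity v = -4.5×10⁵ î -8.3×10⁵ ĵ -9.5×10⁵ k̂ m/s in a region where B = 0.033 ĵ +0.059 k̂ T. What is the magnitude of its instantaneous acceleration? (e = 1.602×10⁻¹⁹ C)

v×B = (-1.76×10⁴, 2.66×10⁴, -1.48×10⁴) N/C.
F = q v×B = (4.806×10⁻¹⁹ C)·(-1.76×10⁴, 2.66×10⁴, -1.48×10⁴) = (-8.47×10⁻¹⁵, 1.28×10⁻¹⁴, -7.14×10⁻¹⁵) N.
|a| = |F|/m = 1.690×10⁻¹⁴/2.49×10⁻²⁶ ≈ 6.79×10¹¹ m/s².

|a| ≈ 6.79×10¹¹ m/s²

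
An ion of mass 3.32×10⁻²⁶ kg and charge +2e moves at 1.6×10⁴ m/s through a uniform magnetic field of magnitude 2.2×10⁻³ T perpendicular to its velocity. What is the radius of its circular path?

r ≈ 0.75 m

The magnetic force provides the centripetal force: |q|vB = mv²/r.
r = mv/(|q|B) = (3.32×10⁻²⁶)(1.6×10⁴)/((3.204×10⁻¹⁹)(2.2×10⁻³)) ≈ 0.75 m.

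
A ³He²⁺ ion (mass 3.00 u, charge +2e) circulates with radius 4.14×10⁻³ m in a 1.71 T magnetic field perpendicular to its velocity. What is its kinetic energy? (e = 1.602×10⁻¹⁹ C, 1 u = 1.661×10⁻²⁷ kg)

KE ≈ 3220 eV

v = |q|Br/m, then KE = ½mv² = (qBr)²/(2m).
v = (3.204×10⁻¹⁹)(1.71)(4.14×10⁻³)/4.983×10⁻²⁷ ≈ 4.552×10⁵ m/s.
KE = ½(4.983×10⁻²⁷)(4.552×10⁵)² ≈ 5.16×10⁻¹⁶ J = 3220 eV.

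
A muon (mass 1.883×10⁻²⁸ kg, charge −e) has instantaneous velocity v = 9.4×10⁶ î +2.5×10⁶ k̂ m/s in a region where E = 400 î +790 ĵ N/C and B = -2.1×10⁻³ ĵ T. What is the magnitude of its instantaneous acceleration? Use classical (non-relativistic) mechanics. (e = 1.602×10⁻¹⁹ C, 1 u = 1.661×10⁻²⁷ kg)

|a| ≈ 1.75×10¹³ m/s²

v×B = (5250, 0, -1.97×10⁴) N/C.
E + v×B = (5650, 790, -1.97×10⁴) N/C.
F = q(E + v×B) = (−1.602×10⁻¹⁹ C)·(5650, 790, -1.97×10⁴) = (-9.05×10⁻¹⁶, -1.27×10⁻¹⁶, 3.16×10⁻¹⁵) N.
|a| = |F|/m = 3.292×10⁻¹⁵/1.883×10⁻²⁸ ≈ 1.75×10¹³ m/s².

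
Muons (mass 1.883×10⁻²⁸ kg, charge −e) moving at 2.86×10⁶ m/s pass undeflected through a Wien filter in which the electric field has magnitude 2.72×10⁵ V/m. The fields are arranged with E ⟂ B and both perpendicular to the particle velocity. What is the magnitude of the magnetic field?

Balance of forces in the selector: qE = qvB ⇒ B = E/v.
B = 2.72×10⁵/2.86×10⁶ = 0.0951 T.

B = 0.0951 T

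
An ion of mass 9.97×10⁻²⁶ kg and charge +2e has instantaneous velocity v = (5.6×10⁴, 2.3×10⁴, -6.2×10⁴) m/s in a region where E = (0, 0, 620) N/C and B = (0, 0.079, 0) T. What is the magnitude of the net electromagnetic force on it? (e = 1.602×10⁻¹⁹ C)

|F| ≈ 2.25×10⁻¹⁵ N

v×B = (4900, 0, 4420) N/C.
E + v×B = (4900, 0, 5040) N/C.
F = q(E + v×B) = (3.204×10⁻¹⁹ C)·(4900, 0, 5040) = (1.57×10⁻¹⁵, 0, 1.62×10⁻¹⁵) N.
|F| = 2.25×10⁻¹⁵ N.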